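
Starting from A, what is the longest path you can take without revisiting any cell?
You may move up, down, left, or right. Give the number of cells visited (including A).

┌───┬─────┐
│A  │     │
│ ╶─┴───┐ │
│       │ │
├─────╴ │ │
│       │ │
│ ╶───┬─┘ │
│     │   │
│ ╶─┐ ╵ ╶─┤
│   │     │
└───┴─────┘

Finding longest simple path using DFS:
Start: (0, 0)
Longest path visits 21 cells
Path: A → down → right → right → right → down → left → left → left → down → right → right → down → right → up → right → up → up → up → left → left

Solution:

┌───┬─────┐
│A  │B ← ↰│
│ ╶─┴───┐ │
│↳ → → ↓│↑│
├─────╴ │ │
│↓ ← ← ↲│↑│
│ ╶───┬─┘ │
│↳ → ↓│↱ ↑│
│ ╶─┐ ╵ ╶─┤
│   │↳ ↑  │
└───┴─────┘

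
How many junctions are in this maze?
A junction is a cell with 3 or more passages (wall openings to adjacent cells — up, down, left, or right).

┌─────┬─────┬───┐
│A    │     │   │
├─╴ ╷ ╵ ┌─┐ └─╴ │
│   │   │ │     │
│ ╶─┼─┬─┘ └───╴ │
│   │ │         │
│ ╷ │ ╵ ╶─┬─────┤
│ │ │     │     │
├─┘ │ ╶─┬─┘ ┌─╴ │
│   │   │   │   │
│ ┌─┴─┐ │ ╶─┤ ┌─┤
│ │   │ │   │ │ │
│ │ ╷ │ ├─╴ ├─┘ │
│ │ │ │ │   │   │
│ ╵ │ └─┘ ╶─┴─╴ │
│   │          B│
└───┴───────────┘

Checking each cell for number of passages:

Junctions found (3+ passages):
  (0, 1): 3 passages
  (1, 7): 3 passages
  (2, 0): 3 passages
  (2, 4): 3 passages
  (3, 2): 3 passages
  (3, 3): 3 passages
  (6, 7): 3 passages
  (7, 4): 3 passages
Total junctions: 8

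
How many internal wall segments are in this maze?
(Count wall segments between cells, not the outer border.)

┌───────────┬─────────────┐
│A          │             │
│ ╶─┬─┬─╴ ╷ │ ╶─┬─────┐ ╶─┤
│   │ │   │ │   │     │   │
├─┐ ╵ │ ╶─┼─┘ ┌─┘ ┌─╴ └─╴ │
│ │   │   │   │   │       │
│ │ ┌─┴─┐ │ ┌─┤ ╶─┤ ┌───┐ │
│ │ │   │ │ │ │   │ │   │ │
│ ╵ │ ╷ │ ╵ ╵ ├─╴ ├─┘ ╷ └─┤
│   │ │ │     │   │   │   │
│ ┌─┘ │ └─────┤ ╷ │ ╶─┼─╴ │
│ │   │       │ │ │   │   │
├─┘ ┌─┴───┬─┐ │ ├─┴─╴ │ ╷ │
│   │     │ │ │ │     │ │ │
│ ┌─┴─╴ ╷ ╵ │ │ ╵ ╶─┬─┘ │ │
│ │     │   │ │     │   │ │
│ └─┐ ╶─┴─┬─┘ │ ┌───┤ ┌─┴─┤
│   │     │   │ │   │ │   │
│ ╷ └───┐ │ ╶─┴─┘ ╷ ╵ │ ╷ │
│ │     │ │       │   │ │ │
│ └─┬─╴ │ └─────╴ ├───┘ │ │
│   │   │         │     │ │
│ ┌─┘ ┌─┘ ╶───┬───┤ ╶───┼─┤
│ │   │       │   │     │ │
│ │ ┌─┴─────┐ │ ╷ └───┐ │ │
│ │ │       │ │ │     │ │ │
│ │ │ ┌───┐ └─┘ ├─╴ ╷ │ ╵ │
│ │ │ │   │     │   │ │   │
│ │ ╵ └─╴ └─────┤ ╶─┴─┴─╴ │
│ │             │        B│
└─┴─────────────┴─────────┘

Counting internal wall segments:
Total internal walls: 168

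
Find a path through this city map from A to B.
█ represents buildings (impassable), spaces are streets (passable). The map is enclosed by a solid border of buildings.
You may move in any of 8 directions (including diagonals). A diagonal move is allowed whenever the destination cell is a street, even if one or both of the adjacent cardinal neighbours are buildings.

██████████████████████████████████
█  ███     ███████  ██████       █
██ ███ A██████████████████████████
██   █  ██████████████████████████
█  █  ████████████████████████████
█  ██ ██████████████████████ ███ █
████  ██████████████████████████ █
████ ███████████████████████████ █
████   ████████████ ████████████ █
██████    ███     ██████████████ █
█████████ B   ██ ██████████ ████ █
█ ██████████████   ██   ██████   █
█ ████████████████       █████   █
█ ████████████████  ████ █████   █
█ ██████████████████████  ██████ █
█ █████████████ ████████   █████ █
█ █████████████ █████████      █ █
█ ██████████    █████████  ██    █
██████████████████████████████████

Finding the shortest path from A to B:
Movement: 8-directional
Path length: 11 steps
Directions: down-left → down-left → down → down → down-left → down-right → right → down-right → right → right → down-right

Solution:

██████████████████████████████████
█  ███     ███████  ██████       █
██ ███ A██████████████████████████
██   █↙ ██████████████████████████
█  █ ↓████████████████████████████
█  ██↓██████████████████████ ███ █
████ ↙██████████████████████████ █
████↘███████████████████████████ █
████ →↘████████████ ████████████ █
██████ →→↘███     ██████████████ █
█████████ B   ██ ██████████ ████ █
█ ██████████████   ██   ██████   █
█ ████████████████       █████   █
█ ████████████████  ████ █████   █
█ ██████████████████████  ██████ █
█ █████████████ ████████   █████ █
█ █████████████ █████████      █ █
█ ██████████    █████████  ██    █
██████████████████████████████████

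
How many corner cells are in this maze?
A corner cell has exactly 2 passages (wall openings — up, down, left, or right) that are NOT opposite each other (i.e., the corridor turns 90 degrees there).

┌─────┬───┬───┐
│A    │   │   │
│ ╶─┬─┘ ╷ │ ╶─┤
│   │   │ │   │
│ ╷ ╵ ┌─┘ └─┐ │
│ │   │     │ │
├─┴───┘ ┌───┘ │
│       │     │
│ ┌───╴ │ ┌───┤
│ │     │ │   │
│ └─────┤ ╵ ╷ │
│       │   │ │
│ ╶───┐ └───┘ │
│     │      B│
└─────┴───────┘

Counting corner cells (2 non-opposite passages):
Total corners: 24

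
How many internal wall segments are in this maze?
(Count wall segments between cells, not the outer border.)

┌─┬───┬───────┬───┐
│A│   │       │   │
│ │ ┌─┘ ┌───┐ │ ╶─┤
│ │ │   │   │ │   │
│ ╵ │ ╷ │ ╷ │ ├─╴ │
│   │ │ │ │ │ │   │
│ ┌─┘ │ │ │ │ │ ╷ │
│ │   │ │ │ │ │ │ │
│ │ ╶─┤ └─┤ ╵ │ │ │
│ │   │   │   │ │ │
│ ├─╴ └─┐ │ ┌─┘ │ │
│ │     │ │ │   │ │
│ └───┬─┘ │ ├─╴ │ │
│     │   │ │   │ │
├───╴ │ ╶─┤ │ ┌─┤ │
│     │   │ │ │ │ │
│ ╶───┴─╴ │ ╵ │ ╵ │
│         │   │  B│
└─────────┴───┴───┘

Counting internal wall segments:
Total internal walls: 64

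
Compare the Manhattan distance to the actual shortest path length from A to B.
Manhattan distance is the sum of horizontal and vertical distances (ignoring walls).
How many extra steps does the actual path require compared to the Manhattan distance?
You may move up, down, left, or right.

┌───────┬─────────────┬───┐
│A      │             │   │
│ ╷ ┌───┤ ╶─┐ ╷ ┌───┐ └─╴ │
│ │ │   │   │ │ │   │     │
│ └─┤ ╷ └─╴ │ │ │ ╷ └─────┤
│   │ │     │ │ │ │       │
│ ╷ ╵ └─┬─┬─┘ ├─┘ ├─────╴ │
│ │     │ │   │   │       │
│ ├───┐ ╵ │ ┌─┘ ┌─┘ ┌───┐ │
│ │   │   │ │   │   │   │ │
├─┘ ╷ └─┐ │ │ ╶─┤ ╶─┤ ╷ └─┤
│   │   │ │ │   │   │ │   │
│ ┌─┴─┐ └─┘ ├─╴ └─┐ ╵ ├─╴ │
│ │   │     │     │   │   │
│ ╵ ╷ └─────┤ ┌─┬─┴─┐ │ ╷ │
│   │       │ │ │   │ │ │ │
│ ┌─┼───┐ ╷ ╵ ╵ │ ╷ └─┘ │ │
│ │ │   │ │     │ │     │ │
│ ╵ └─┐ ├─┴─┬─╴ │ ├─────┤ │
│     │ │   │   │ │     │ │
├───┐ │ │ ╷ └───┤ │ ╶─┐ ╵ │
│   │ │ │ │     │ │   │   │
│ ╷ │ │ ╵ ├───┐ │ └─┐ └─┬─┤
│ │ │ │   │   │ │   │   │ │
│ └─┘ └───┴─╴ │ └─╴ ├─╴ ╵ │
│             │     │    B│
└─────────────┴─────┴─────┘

Manhattan distance: |12 - 0| + |12 - 0| = 24
Actual path length: 88
Extra steps: 88 - 24 = 64

Solution:

┌───────┬─────────────┬───┐
│A      │↱ → ↓        │   │
│ ╷ ┌───┤ ╶─┐ ╷ ┌───┐ └─╴ │
│↓│ │↱ ↓│↑ ↰│↓│ │↱ ↓│     │
│ └─┤ ╷ └─╴ │ │ │ ╷ └─────┤
│↳ ↓│↑│↳ → ↑│↓│ │↑│↳ → → ↓│
│ ╷ ╵ └─┬─┬─┘ ├─┘ ├─────╴ │
│ │↳ ↑  │ │↓ ↲│↱ ↑│↓ ← ← ↲│
│ ├───┐ ╵ │ ┌─┘ ┌─┘ ┌───┐ │
│ │↓ ↰│   │↓│↱ ↑│↓ ↲│↱ ↓│ │
├─┘ ╷ └─┐ │ │ ╶─┤ ╶─┤ ╷ └─┤
│↓ ↲│↑ ↰│ │↓│↑ ↰│↳ ↓│↑│↳ ↓│
│ ┌─┴─┐ └─┘ ├─╴ └─┐ ╵ ├─╴ │
│↓│↱ ↓│↑ ← ↲│↱ ↑  │↳ ↑│  ↓│
│ ╵ ╷ └─────┤ ┌─┬─┴─┐ │ ╷ │
│↳ ↑│↳ → → ↓│↑│ │   │ │ │↓│
│ ┌─┼───┐ ╷ ╵ ╵ │ ╷ └─┘ │ │
│ │ │   │ │↳ ↑  │ │     │↓│
│ ╵ └─┐ ├─┴─┬─╴ │ ├─────┤ │
│     │ │   │   │ │↓ ← ↰│↓│
├───┐ │ │ ╷ └───┤ │ ╶─┐ ╵ │
│   │ │ │ │     │ │↳ ↓│↑ ↲│
│ ╷ │ │ ╵ ├───┐ │ └─┐ └─┬─┤
│ │ │ │   │   │ │   │↳ ↓│ │
│ └─┘ └───┴─╴ │ └─╴ ├─╴ ╵ │
│             │     │  ↳ B│
└─────────────┴─────┴─────┘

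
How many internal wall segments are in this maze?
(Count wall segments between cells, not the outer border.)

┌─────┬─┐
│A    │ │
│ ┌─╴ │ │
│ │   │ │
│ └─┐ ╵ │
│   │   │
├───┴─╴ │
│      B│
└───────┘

Counting internal wall segments:
Total internal walls: 9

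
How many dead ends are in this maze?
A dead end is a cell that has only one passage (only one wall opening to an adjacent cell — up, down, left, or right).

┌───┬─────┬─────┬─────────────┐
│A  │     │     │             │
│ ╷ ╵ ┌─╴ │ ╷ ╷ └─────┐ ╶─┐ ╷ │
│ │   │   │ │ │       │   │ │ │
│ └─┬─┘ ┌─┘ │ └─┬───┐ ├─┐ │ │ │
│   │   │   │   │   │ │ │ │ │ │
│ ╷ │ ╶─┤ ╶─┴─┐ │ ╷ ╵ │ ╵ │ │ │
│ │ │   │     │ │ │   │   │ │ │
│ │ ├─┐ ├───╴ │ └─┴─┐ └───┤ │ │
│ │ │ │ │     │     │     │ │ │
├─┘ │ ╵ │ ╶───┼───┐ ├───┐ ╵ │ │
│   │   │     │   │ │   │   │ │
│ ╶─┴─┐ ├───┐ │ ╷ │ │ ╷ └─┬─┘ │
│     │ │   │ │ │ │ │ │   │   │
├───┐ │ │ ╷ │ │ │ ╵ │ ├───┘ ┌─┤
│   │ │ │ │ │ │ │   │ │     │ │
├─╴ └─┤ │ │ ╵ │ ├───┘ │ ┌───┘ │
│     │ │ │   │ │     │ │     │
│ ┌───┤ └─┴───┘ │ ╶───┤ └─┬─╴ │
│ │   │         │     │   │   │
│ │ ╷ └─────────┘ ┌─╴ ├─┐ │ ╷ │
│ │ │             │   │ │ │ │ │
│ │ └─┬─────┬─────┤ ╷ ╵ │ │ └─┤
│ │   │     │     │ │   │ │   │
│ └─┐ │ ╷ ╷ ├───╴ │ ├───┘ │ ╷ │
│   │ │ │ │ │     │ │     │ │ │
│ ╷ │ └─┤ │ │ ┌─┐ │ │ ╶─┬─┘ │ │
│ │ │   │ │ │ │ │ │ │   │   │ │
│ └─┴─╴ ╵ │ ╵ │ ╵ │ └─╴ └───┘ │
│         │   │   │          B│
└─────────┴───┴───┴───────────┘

Checking each cell for number of passages:

Dead ends found at positions:
  (0, 8)
  (2, 11)
  (3, 8)
  (4, 0)
  (4, 2)
  (6, 12)
  (7, 0)
  (7, 2)
  (7, 14)
  (8, 2)
  (8, 4)
  (8, 12)
  (10, 11)
  (10, 14)
  (11, 6)
  (12, 3)
  (13, 1)
  (13, 7)
  (13, 12)
Total dead ends: 19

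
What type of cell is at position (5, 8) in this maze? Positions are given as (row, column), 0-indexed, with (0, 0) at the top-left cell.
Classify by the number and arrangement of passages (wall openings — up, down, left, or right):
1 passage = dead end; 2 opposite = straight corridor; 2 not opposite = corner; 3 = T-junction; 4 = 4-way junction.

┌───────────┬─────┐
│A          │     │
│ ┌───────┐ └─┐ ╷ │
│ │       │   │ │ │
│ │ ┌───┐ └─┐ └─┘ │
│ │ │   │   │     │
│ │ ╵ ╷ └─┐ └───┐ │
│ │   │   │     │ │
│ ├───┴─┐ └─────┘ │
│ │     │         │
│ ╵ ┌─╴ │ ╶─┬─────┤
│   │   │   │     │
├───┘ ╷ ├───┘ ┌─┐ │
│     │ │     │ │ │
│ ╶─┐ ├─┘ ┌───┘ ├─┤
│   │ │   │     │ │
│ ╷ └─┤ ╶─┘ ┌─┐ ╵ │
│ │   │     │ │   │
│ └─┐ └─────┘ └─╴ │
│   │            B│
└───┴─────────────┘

Checking cell at (5, 8):
Number of passages: 2
Cell type: corner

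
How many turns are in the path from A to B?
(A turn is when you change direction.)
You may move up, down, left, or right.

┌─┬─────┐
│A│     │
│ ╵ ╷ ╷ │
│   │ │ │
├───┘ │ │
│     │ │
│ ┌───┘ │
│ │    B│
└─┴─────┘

Directions: down, right, up, right, right, down, down, down
Number of turns: 4

Solution:

┌─┬─────┐
│A│↱ → ↓│
│ ╵ ╷ ╷ │
│↳ ↑│ │↓│
├───┘ │ │
│     │↓│
│ ┌───┘ │
│ │    B│
└─┴─────┘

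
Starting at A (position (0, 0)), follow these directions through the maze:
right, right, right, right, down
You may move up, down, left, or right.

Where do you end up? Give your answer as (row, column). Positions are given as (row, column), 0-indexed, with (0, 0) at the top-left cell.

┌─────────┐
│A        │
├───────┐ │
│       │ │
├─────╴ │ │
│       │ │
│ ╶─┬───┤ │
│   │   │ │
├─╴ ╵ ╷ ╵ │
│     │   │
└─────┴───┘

Following directions step by step:
Start: (0, 0)
  right: (0, 0) → (0, 1)
  right: (0, 1) → (0, 2)
  right: (0, 2) → (0, 3)
  right: (0, 3) → (0, 4)
  down: (0, 4) → (1, 4)
Final position: (1, 4)

Path taken:

┌─────────┐
│A → → → ↓│
├───────┐ │
│       │B│
├─────╴ │ │
│       │ │
│ ╶─┬───┤ │
│   │   │ │
├─╴ ╵ ╷ ╵ │
│     │   │
└─────┴───┘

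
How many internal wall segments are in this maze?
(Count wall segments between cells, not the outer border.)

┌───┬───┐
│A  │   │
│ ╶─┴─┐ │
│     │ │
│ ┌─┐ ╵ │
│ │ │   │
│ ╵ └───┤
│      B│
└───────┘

Counting internal wall segments:
Total internal walls: 9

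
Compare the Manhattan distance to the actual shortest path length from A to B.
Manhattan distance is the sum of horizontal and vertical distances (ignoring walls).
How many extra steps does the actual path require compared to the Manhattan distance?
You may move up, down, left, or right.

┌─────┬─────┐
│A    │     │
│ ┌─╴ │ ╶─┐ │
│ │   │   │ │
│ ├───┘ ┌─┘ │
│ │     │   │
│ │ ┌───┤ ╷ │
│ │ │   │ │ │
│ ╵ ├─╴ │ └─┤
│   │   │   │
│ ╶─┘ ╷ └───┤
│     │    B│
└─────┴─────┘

Manhattan distance: |5 - 0| + |5 - 0| = 10
Actual path length: 12
Extra steps: 12 - 10 = 2

Solution:

┌─────┬─────┐
│A    │     │
│ ┌─╴ │ ╶─┐ │
│↓│   │   │ │
│ ├───┘ ┌─┘ │
│↓│     │   │
│ │ ┌───┤ ╷ │
│↓│ │   │ │ │
│ ╵ ├─╴ │ └─┤
│↓  │↱ ↓│   │
│ ╶─┘ ╷ └───┤
│↳ → ↑│↳ → B│
└─────┴─────┘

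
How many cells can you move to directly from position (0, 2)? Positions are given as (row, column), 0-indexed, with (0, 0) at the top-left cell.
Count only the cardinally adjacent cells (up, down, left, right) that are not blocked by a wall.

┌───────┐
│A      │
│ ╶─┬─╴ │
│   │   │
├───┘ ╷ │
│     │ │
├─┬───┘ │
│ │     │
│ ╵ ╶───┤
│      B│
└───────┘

Checking passable neighbors of (0, 2):
Neighbors: (0, 1), (0, 3)
Count: 2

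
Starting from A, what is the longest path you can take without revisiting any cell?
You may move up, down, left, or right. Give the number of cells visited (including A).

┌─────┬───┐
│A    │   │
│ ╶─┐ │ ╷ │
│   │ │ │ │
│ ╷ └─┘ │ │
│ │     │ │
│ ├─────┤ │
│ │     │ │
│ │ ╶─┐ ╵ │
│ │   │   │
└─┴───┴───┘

Finding longest simple path using DFS:
Start: (0, 0)
Longest path visits 19 cells
Path: A → down → right → down → right → right → up → up → right → down → down → down → down → left → up → left → left → down → right

Solution:

┌─────┬───┐
│A    │↱ ↓│
│ ╶─┐ │ ╷ │
│↳ ↓│ │↑│↓│
│ ╷ └─┘ │ │
│ │↳ → ↑│↓│
│ ├─────┤ │
│ │↓ ← ↰│↓│
│ │ ╶─┐ ╵ │
│ │↳ B│↑ ↲│
└─┴───┴───┘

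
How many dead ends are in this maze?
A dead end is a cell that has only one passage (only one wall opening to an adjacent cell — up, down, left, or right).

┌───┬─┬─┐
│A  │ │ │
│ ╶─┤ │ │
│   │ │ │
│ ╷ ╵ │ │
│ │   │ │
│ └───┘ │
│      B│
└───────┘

Checking each cell for number of passages:

Dead ends found at positions:
  (0, 1)
  (0, 2)
  (0, 3)
Total dead ends: 3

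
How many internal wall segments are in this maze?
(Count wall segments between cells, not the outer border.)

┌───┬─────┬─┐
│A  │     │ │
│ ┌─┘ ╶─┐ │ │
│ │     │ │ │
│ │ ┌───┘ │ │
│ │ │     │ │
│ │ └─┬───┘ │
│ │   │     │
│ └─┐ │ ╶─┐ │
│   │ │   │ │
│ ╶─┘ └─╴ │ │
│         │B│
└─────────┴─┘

Counting internal wall segments:
Total internal walls: 25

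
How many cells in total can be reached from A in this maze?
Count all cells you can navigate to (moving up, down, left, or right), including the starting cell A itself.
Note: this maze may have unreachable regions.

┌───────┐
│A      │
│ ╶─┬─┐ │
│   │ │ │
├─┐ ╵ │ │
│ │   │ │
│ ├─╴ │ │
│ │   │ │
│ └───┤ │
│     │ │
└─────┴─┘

Using BFS/flood-fill to find all reachable cells from A:
Maze size: 5 × 4 = 20 total cells
5 cell(s) are walled off and cannot be reached from A.
Reachable cells: 15

Reachable region (· marks reachable cells):

┌───────┐
│A · · ·│
│ ╶─┬─┐ │
│· ·│·│·│
├─┐ ╵ │ │
│ │· ·│·│
│ ├─╴ │ │
│ │· ·│·│
│ └───┤ │
│     │·│
└─────┴─┘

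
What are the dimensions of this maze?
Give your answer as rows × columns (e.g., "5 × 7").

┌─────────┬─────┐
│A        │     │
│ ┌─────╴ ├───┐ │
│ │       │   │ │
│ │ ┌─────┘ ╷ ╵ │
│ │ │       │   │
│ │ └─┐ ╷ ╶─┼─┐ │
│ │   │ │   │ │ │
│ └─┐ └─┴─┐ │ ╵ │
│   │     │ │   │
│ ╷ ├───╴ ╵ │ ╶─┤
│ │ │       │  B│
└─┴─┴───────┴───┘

Counting the maze dimensions:
Rows (vertical): 6
Columns (horizontal): 8
Dimensions: 6 × 8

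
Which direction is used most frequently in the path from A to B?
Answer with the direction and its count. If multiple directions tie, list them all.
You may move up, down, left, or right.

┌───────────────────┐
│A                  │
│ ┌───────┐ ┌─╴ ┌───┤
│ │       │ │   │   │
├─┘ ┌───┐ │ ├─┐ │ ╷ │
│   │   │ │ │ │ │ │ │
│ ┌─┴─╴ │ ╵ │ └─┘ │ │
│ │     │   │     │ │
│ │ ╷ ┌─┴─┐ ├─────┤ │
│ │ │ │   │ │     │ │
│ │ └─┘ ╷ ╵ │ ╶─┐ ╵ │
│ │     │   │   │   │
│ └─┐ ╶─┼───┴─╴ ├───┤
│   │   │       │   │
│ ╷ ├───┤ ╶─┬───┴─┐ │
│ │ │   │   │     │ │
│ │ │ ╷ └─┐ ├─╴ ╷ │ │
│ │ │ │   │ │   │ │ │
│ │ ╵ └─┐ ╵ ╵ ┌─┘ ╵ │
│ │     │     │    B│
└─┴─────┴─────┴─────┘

Directions: right, right, right, right, right, down, down, down, left, up, up, left, left, left, down, left, down, down, down, down, right, down, down, down, right, up, up, right, down, right, down, right, right, up, right, up, right, down, down, right
Counts: {'right': 14, 'down': 15, 'left': 5, 'up': 6}
Most common: down (15 times)

Solution:

┌───────────────────┐
│A → → → → ↓        │
│ ┌───────┐ ┌─╴ ┌───┤
│ │↓ ← ← ↰│↓│   │   │
├─┘ ┌───┐ │ ├─┐ │ ╷ │
│↓ ↲│   │↑│↓│ │ │ │ │
│ ┌─┴─╴ │ ╵ │ └─┘ │ │
│↓│     │↑ ↲│     │ │
│ │ ╷ ┌─┴─┐ ├─────┤ │
│↓│ │ │   │ │     │ │
│ │ └─┘ ╷ ╵ │ ╶─┐ ╵ │
│↓│     │   │   │   │
│ └─┐ ╶─┼───┴─╴ ├───┤
│↳ ↓│   │       │   │
│ ╷ ├───┤ ╶─┬───┴─┐ │
│ │↓│↱ ↓│   │  ↱ ↓│ │
│ │ │ ╷ └─┐ ├─╴ ╷ │ │
│ │↓│↑│↳ ↓│ │↱ ↑│↓│ │
│ │ ╵ └─┐ ╵ ╵ ┌─┘ ╵ │
│ │↳ ↑  │↳ → ↑│  ↳ B│
└─┴─────┴─────┴─────┘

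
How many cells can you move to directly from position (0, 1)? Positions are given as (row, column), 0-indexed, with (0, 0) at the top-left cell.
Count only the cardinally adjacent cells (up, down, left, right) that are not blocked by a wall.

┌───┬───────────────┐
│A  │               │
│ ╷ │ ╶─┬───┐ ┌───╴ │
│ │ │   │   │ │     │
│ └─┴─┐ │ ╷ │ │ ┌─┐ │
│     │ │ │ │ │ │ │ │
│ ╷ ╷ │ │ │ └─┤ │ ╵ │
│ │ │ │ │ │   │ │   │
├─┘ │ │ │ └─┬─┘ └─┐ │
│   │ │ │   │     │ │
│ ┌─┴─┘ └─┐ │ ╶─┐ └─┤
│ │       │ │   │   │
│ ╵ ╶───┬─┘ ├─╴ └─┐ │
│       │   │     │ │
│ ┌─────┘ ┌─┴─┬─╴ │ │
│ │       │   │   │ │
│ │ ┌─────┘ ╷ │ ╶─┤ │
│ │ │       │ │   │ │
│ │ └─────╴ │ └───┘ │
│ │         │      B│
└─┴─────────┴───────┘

Checking passable neighbors of (0, 1):
Neighbors: (1, 1), (0, 0)
Count: 2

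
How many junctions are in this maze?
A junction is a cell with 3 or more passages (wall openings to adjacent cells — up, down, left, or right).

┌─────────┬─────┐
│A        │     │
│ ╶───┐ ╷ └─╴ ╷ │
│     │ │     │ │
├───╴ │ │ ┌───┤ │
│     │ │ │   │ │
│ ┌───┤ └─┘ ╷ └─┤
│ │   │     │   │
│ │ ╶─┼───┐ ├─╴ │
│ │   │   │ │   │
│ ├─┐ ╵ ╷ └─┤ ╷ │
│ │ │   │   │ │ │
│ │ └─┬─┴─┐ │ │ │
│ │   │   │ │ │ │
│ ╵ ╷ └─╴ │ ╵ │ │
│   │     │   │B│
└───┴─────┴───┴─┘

Checking each cell for number of passages:

Junctions found (3+ passages):
  (0, 3): 3 passages
  (0, 6): 3 passages
  (1, 4): 3 passages
  (3, 5): 3 passages
  (4, 7): 3 passages
  (6, 1): 3 passages
Total junctions: 6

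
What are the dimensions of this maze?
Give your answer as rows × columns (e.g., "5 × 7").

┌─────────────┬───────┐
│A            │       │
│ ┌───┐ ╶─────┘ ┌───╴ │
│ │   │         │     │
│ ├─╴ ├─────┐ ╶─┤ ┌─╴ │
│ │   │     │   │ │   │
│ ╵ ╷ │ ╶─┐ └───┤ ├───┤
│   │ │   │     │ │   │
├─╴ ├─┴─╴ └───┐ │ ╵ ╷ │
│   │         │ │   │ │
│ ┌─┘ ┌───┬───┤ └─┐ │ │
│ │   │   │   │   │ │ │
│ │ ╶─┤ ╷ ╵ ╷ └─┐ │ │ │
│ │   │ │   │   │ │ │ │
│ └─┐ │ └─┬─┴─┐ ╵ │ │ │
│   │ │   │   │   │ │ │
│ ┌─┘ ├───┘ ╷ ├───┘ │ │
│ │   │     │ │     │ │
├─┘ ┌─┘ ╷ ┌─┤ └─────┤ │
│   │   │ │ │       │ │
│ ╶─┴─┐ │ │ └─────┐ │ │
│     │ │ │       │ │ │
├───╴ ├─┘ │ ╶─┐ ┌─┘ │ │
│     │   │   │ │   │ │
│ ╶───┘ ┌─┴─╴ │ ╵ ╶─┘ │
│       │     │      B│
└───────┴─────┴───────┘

Counting the maze dimensions:
Rows (vertical): 13
Columns (horizontal): 11
Dimensions: 13 × 11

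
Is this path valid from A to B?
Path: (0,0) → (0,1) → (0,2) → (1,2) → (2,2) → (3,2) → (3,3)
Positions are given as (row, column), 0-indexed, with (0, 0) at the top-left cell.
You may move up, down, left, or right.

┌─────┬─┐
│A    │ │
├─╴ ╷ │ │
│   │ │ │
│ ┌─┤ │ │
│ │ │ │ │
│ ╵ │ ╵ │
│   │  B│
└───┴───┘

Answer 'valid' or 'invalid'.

Checking path validity:
Result: All consecutive moves are passable.

valid

Correct solution:

┌─────┬─┐
│A → ↓│ │
├─╴ ╷ │ │
│   │↓│ │
│ ┌─┤ │ │
│ │ │↓│ │
│ ╵ │ ╵ │
│   │↳ B│
└───┴───┘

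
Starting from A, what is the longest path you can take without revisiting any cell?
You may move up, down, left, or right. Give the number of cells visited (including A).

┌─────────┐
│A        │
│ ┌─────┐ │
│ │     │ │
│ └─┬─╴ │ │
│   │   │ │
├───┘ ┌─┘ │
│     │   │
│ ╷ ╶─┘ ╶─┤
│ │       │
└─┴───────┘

Finding longest simple path using DFS:
Start: (0, 0)
Longest path visits 19 cells
Path: A → right → right → right → right → down → down → down → left → down → left → left → up → right → up → right → up → left → left

Solution:

┌─────────┐
│A → → → ↓│
│ ┌─────┐ │
│ │B ← ↰│↓│
│ └─┬─╴ │ │
│   │↱ ↑│↓│
├───┘ ┌─┘ │
│  ↱ ↑│↓ ↲│
│ ╷ ╶─┘ ╶─┤
│ │↑ ← ↲  │
└─┴───────┘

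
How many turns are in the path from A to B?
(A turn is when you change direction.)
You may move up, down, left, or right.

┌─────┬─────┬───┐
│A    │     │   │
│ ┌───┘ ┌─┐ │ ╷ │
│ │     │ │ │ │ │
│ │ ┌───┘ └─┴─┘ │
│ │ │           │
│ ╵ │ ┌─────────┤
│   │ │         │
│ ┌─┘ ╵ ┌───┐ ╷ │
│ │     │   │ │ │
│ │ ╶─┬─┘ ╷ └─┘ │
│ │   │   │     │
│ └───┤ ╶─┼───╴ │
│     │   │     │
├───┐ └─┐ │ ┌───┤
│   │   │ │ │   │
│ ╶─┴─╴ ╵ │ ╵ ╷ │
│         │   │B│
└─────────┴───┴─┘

Directions: down, down, down, down, down, down, right, right, down, right, down, right, up, up, left, up, right, up, right, down, right, right, down, left, left, down, down, right, up, right, down
Number of turns: 20

Solution:

┌─────┬─────┬───┐
│A    │     │   │
│ ┌───┘ ┌─┐ │ ╷ │
│↓│     │ │ │ │ │
│ │ ┌───┘ └─┴─┘ │
│↓│ │           │
│ ╵ │ ┌─────────┤
│↓  │ │         │
│ ┌─┘ ╵ ┌───┐ ╷ │
│↓│     │↱ ↓│ │ │
│ │ ╶─┬─┘ ╷ └─┘ │
│↓│   │↱ ↑│↳ → ↓│
│ └───┤ ╶─┼───╴ │
│↳ → ↓│↑ ↰│↓ ← ↲│
├───┐ └─┐ │ ┌───┤
│   │↳ ↓│↑│↓│↱ ↓│
│ ╶─┴─╴ ╵ │ ╵ ╷ │
│      ↳ ↑│↳ ↑│B│
└─────────┴───┴─┘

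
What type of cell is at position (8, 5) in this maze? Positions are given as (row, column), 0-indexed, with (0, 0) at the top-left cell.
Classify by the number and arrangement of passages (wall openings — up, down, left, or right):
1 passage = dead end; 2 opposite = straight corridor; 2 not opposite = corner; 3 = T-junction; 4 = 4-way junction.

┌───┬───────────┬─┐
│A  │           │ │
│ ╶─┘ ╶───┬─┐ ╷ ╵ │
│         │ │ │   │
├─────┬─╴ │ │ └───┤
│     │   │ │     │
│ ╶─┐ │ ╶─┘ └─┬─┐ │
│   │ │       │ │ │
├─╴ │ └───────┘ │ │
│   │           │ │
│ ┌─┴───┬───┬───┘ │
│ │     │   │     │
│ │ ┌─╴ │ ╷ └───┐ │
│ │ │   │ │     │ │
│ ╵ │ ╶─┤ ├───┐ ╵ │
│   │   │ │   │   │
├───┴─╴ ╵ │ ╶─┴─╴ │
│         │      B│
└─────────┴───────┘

Checking cell at (8, 5):
Number of passages: 2
Cell type: corner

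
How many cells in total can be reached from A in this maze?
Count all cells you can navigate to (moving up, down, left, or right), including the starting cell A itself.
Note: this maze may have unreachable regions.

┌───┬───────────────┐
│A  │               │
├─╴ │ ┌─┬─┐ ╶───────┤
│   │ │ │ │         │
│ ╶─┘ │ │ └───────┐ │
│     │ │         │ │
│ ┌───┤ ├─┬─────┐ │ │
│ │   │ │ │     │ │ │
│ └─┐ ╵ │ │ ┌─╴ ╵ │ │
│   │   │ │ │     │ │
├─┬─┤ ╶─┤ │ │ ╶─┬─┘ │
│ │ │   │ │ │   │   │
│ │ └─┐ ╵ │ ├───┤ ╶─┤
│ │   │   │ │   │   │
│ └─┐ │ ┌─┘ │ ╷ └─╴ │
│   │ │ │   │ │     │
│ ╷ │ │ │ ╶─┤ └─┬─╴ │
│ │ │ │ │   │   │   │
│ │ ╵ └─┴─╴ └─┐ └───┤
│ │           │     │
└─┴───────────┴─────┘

Using BFS/flood-fill to find all reachable cells from A:
Maze size: 10 × 10 = 100 total cells
56 cell(s) are walled off and cannot be reached from A.
Reachable cells: 44

Reachable region (· marks reachable cells):

┌───┬───────────────┐
│A ·│· · · · · · · ·│
├─╴ │ ┌─┬─┐ ╶───────┤
│· ·│·│ │ │· · · · ·│
│ ╶─┘ │ │ └───────┐ │
│· · ·│ │         │·│
│ ┌───┤ ├─┬─────┐ │ │
│·│   │ │ │     │ │·│
│ └─┐ ╵ │ │ ┌─╴ ╵ │ │
│· ·│   │ │ │     │·│
├─┬─┤ ╶─┤ │ │ ╶─┬─┘ │
│ │ │   │ │ │   │· ·│
│ │ └─┐ ╵ │ ├───┤ ╶─┤
│ │   │   │ │· ·│· ·│
│ └─┐ │ ┌─┘ │ ╷ └─╴ │
│   │ │ │   │·│· · ·│
│ ╷ │ │ │ ╶─┤ └─┬─╴ │
│ │ │ │ │   │· ·│· ·│
│ │ ╵ └─┴─╴ └─┐ └───┤
│ │           │· · ·│
└─┴───────────┴─────┘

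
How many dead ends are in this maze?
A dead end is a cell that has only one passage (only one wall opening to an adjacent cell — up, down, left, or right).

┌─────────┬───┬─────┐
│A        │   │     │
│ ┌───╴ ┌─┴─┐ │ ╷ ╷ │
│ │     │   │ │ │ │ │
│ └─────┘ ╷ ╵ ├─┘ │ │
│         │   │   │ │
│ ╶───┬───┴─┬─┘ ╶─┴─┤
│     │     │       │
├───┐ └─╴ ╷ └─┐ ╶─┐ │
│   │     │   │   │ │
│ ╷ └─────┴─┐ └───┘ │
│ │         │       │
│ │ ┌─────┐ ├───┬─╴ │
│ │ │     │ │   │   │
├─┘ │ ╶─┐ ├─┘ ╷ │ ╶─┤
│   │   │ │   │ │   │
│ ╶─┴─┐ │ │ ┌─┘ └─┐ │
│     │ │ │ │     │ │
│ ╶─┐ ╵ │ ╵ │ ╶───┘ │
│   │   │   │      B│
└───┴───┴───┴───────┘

Checking each cell for number of passages:

Dead ends found at positions:
  (0, 4)
  (0, 5)
  (1, 1)
  (1, 7)
  (2, 9)
  (3, 3)
  (3, 6)
  (4, 8)
  (6, 0)
  (6, 5)
  (8, 8)
  (9, 1)
Total dead ends: 12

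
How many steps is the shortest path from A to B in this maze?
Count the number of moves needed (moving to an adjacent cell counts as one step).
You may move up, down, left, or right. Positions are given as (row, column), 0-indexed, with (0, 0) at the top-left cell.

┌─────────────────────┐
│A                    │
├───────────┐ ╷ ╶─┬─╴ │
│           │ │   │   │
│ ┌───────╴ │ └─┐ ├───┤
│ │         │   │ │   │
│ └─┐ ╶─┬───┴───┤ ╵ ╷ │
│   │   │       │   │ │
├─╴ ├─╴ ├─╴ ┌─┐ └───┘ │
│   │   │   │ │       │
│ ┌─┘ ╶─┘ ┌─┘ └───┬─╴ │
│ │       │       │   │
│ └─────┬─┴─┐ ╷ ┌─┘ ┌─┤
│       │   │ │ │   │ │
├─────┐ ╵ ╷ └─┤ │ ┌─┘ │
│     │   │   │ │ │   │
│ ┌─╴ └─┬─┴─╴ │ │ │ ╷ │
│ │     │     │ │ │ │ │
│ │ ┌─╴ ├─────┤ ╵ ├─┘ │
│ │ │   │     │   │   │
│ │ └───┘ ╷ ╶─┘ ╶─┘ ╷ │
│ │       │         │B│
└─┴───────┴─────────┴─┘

Using BFS to find shortest path:
Start: (0, 0), End: (10, 10)
Path found:
(0,0) → (0,1) → (0,2) → (0,3) → (0,4) → (0,5) → (0,6) → (0,7) → (1,7) → (1,8) → (2,8) → (3,8) → (3,9) → (2,9) → (2,10) → (3,10) → (4,10) → (5,10) → (5,9) → (6,9) → (6,8) → (7,8) → (8,8) → (9,8) → (9,7) → (10,7) → (10,8) → (10,9) → (9,9) → (9,10) → (10,10)
Number of steps: 30

Solution:

┌─────────────────────┐
│A → → → → → → ↓      │
├───────────┐ ╷ ╶─┬─╴ │
│           │ │↳ ↓│   │
│ ┌───────╴ │ └─┐ ├───┤
│ │         │   │↓│↱ ↓│
│ └─┐ ╶─┬───┴───┤ ╵ ╷ │
│   │   │       │↳ ↑│↓│
├─╴ ├─╴ ├─╴ ┌─┐ └───┘ │
│   │   │   │ │      ↓│
│ ┌─┘ ╶─┘ ┌─┘ └───┬─╴ │
│ │       │       │↓ ↲│
│ └─────┬─┴─┐ ╷ ┌─┘ ┌─┤
│       │   │ │ │↓ ↲│ │
├─────┐ ╵ ╷ └─┤ │ ┌─┘ │
│     │   │   │ │↓│   │
│ ┌─╴ └─┬─┴─╴ │ │ │ ╷ │
│ │     │     │ │↓│ │ │
│ │ ┌─╴ ├─────┤ ╵ ├─┘ │
│ │ │   │     │↓ ↲│↱ ↓│
│ │ └───┘ ╷ ╶─┘ ╶─┘ ╷ │
│ │       │    ↳ → ↑│B│
└─┴───────┴─────────┴─┘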